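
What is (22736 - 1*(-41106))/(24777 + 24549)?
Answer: 31921/24663 ≈ 1.2943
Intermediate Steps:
(22736 - 1*(-41106))/(24777 + 24549) = (22736 + 41106)/49326 = 63842*(1/49326) = 31921/24663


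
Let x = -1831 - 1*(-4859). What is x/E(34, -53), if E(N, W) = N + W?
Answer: -3028/19 ≈ -159.37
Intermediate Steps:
x = 3028 (x = -1831 + 4859 = 3028)
x/E(34, -53) = 3028/(34 - 53) = 3028/(-19) = 3028*(-1/19) = -3028/19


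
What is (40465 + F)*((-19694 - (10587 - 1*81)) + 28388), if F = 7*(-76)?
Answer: -72358596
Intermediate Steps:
F = -532
(40465 + F)*((-19694 - (10587 - 1*81)) + 28388) = (40465 - 532)*((-19694 - (10587 - 1*81)) + 28388) = 39933*((-19694 - (10587 - 81)) + 28388) = 39933*((-19694 - 1*10506) + 28388) = 39933*((-19694 - 10506) + 28388) = 39933*(-30200 + 28388) = 39933*(-1812) = -72358596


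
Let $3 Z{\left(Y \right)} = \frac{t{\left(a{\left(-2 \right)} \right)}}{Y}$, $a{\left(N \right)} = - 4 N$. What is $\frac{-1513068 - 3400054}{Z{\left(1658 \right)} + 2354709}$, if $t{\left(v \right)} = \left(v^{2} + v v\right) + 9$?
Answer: $- \frac{24437868828}{11712322703} \approx -2.0865$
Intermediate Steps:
$t{\left(v \right)} = 9 + 2 v^{2}$ ($t{\left(v \right)} = \left(v^{2} + v^{2}\right) + 9 = 2 v^{2} + 9 = 9 + 2 v^{2}$)
$Z{\left(Y \right)} = \frac{137}{3 Y}$ ($Z{\left(Y \right)} = \frac{\left(9 + 2 \left(\left(-4\right) \left(-2\right)\right)^{2}\right) \frac{1}{Y}}{3} = \frac{\left(9 + 2 \cdot 8^{2}\right) \frac{1}{Y}}{3} = \frac{\left(9 + 2 \cdot 64\right) \frac{1}{Y}}{3} = \frac{\left(9 + 128\right) \frac{1}{Y}}{3} = \frac{137 \frac{1}{Y}}{3} = \frac{137}{3 Y}$)
$\frac{-1513068 - 3400054}{Z{\left(1658 \right)} + 2354709} = \frac{-1513068 - 3400054}{\frac{137}{3 \cdot 1658} + 2354709} = - \frac{4913122}{\frac{137}{3} \cdot \frac{1}{1658} + 2354709} = - \frac{4913122}{\frac{137}{4974} + 2354709} = - \frac{4913122}{\frac{11712322703}{4974}} = \left(-4913122\right) \frac{4974}{11712322703} = - \frac{24437868828}{11712322703}$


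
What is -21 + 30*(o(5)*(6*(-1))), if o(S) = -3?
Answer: 519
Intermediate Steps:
-21 + 30*(o(5)*(6*(-1))) = -21 + 30*(-18*(-1)) = -21 + 30*(-3*(-6)) = -21 + 30*18 = -21 + 540 = 519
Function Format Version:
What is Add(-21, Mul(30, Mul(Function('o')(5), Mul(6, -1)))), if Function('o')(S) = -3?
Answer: 519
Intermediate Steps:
Add(-21, Mul(30, Mul(Function('o')(5), Mul(6, -1)))) = Add(-21, Mul(30, Mul(-3, Mul(6, -1)))) = Add(-21, Mul(30, Mul(-3, -6))) = Add(-21, Mul(30, 18)) = Add(-21, 540) = 519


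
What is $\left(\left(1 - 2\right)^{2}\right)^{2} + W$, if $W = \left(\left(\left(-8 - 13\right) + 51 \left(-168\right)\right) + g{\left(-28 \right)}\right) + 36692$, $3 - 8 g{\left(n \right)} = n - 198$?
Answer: $\frac{225061}{8} \approx 28133.0$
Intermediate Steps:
$g{\left(n \right)} = \frac{201}{8} - \frac{n}{8}$ ($g{\left(n \right)} = \frac{3}{8} - \frac{n - 198}{8} = \frac{3}{8} - \frac{-198 + n}{8} = \frac{3}{8} - \left(- \frac{99}{4} + \frac{n}{8}\right) = \frac{201}{8} - \frac{n}{8}$)
$W = \frac{225053}{8}$ ($W = \left(\left(\left(-8 - 13\right) + 51 \left(-168\right)\right) + \left(\frac{201}{8} - - \frac{7}{2}\right)\right) + 36692 = \left(\left(\left(-8 - 13\right) - 8568\right) + \left(\frac{201}{8} + \frac{7}{2}\right)\right) + 36692 = \left(\left(-21 - 8568\right) + \frac{229}{8}\right) + 36692 = \left(-8589 + \frac{229}{8}\right) + 36692 = - \frac{68483}{8} + 36692 = \frac{225053}{8} \approx 28132.0$)
$\left(\left(1 - 2\right)^{2}\right)^{2} + W = \left(\left(1 - 2\right)^{2}\right)^{2} + \frac{225053}{8} = \left(\left(-1\right)^{2}\right)^{2} + \frac{225053}{8} = 1^{2} + \frac{225053}{8} = 1 + \frac{225053}{8} = \frac{225061}{8}$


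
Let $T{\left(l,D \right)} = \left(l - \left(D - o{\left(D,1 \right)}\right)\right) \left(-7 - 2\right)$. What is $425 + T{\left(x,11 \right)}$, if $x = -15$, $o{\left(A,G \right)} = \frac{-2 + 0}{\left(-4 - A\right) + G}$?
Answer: $\frac{4604}{7} \approx 657.71$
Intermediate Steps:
$o{\left(A,G \right)} = - \frac{2}{-4 + G - A}$
$T{\left(l,D \right)} = - \frac{18}{3 + D} - 9 l + 9 D$ ($T{\left(l,D \right)} = \left(l - \left(D - \frac{2}{4 + D - 1}\right)\right) \left(-7 - 2\right) = \left(l - \left(D - \frac{2}{4 + D - 1}\right)\right) \left(-9\right) = \left(l - \left(D - \frac{2}{3 + D}\right)\right) \left(-9\right) = \left(l - D + \frac{2}{3 + D}\right) \left(-9\right) = - \frac{18}{3 + D} - 9 l + 9 D$)
$425 + T{\left(x,11 \right)} = 425 + \frac{9 \left(-2 + \left(3 + 11\right) \left(11 - -15\right)\right)}{3 + 11} = 425 + \frac{9 \left(-2 + 14 \left(11 + 15\right)\right)}{14} = 425 + 9 \cdot \frac{1}{14} \left(-2 + 14 \cdot 26\right) = 425 + 9 \cdot \frac{1}{14} \left(-2 + 364\right) = 425 + 9 \cdot \frac{1}{14} \cdot 362 = 425 + \frac{1629}{7} = \frac{4604}{7}$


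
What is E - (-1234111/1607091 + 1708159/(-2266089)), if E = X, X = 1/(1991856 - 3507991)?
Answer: 2800690443517057627/1840492493319697455 ≈ 1.5217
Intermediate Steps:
X = -1/1516135 (X = 1/(-1516135) = -1/1516135 ≈ -6.5957e-7)
E = -1/1516135 ≈ -6.5957e-7
E - (-1234111/1607091 + 1708159/(-2266089)) = -1/1516135 - (-1234111/1607091 + 1708159/(-2266089)) = -1/1516135 - (-1234111*1/1607091 + 1708159*(-1/2266089)) = -1/1516135 - (-1234111/1607091 - 1708159/2266089) = -1/1516135 - 1*(-1847257439116/1213937079033) = -1/1516135 + 1847257439116/1213937079033 = 2800690443517057627/1840492493319697455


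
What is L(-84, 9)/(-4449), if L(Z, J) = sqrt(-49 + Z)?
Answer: -I*sqrt(133)/4449 ≈ -0.0025922*I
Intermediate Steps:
L(-84, 9)/(-4449) = sqrt(-49 - 84)/(-4449) = sqrt(-133)*(-1/4449) = (I*sqrt(133))*(-1/4449) = -I*sqrt(133)/4449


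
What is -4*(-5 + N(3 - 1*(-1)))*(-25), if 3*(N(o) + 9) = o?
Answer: -3800/3 ≈ -1266.7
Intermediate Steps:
N(o) = -9 + o/3
-4*(-5 + N(3 - 1*(-1)))*(-25) = -4*(-5 + (-9 + (3 - 1*(-1))/3))*(-25) = -4*(-5 + (-9 + (3 + 1)/3))*(-25) = -4*(-5 + (-9 + (1/3)*4))*(-25) = -4*(-5 + (-9 + 4/3))*(-25) = -4*(-5 - 23/3)*(-25) = -4*(-38/3)*(-25) = (152/3)*(-25) = -3800/3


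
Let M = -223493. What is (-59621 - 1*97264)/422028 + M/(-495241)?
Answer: 5541473173/69668522916 ≈ 0.079540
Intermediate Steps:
(-59621 - 1*97264)/422028 + M/(-495241) = (-59621 - 1*97264)/422028 - 223493/(-495241) = (-59621 - 97264)*(1/422028) - 223493*(-1/495241) = -156885*1/422028 + 223493/495241 = -52295/140676 + 223493/495241 = 5541473173/69668522916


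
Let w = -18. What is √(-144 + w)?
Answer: 9*I*√2 ≈ 12.728*I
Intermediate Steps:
√(-144 + w) = √(-144 - 18) = √(-162) = 9*I*√2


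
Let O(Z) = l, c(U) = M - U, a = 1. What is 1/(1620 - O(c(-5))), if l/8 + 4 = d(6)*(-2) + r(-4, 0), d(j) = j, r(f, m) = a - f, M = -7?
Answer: 1/1708 ≈ 0.00058548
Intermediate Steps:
r(f, m) = 1 - f
c(U) = -7 - U
l = -88 (l = -32 + 8*(6*(-2) + (1 - 1*(-4))) = -32 + 8*(-12 + (1 + 4)) = -32 + 8*(-12 + 5) = -32 + 8*(-7) = -32 - 56 = -88)
O(Z) = -88
1/(1620 - O(c(-5))) = 1/(1620 - 1*(-88)) = 1/(1620 + 88) = 1/1708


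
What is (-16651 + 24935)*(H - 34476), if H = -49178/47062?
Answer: -6720638093980/23531 ≈ -2.8561e+8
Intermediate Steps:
H = -24589/23531 (H = -49178*1/47062 = -24589/23531 ≈ -1.0450)
(-16651 + 24935)*(H - 34476) = (-16651 + 24935)*(-24589/23531 - 34476) = 8284*(-811279345/23531) = -6720638093980/23531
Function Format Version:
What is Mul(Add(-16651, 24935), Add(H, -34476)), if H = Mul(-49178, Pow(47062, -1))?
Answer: Rational(-6720638093980, 23531) ≈ -2.8561e+8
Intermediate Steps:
H = Rational(-24589, 23531) (H = Mul(-49178, Rational(1, 47062)) = Rational(-24589, 23531) ≈ -1.0450)
Mul(Add(-16651, 24935), Add(H, -34476)) = Mul(Add(-16651, 24935), Add(Rational(-24589, 23531), -34476)) = Mul(8284, Rational(-811279345, 23531)) = Rational(-6720638093980, 23531)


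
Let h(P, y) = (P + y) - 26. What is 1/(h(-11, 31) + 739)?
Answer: 1/733 ≈ 0.0013643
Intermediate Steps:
h(P, y) = -26 + P + y
1/(h(-11, 31) + 739) = 1/((-26 - 11 + 31) + 739) = 1/(-6 + 739) = 1/733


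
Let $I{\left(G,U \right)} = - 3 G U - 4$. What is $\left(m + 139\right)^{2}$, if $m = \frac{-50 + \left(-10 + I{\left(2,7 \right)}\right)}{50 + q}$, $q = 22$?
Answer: $\frac{24512401}{1296} \approx 18914.0$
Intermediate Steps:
$I{\left(G,U \right)} = -4 - 3 G U$ ($I{\left(G,U \right)} = - 3 G U - 4 = -4 - 3 G U$)
$m = - \frac{53}{36}$ ($m = \frac{-50 - \left(14 + 42\right)}{50 + 22} = \frac{-50 - 56}{72} = \left(-50 - 56\right) \frac{1}{72} = \left(-106\right) \frac{1}{72} = - \frac{53}{36} \approx -1.4722$)
$\left(m + 139\right)^{2} = \left(- \frac{53}{36} + 139\right)^{2} = \left(\frac{4951}{36}\right)^{2} = \frac{24512401}{1296}$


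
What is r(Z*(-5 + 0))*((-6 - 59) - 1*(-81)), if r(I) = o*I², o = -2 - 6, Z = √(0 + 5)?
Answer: -16000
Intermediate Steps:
Z = √5 ≈ 2.2361
o = -8
r(I) = -8*I²
r(Z*(-5 + 0))*((-6 - 59) - 1*(-81)) = (-8*5*(-5 + 0)²)*((-6 - 59) - 1*(-81)) = (-8*(√5*(-5))²)*(-65 + 81) = -8*(-5*√5)²*16 = -8*125*16 = -1000*16 = -16000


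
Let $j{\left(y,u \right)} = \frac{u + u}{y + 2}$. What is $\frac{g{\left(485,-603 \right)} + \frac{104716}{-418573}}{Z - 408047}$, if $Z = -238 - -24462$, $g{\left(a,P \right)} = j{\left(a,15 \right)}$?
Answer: $\frac{38439502}{78240419009973} \approx 4.913 \cdot 10^{-7}$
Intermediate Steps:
$j{\left(y,u \right)} = \frac{2 u}{2 + y}$
$g{\left(a,P \right)} = \frac{30}{2 + a}$ ($g{\left(a,P \right)} = 2 \cdot 15 \frac{1}{2 + a} = \frac{30}{2 + a}$)
$Z = 24224$ ($Z = -238 + 24462 = 24224$)
$\frac{g{\left(485,-603 \right)} + \frac{104716}{-418573}}{Z - 408047} = \frac{\frac{30}{2 + 485} + \frac{104716}{-418573}}{24224 - 408047} = \frac{\frac{30}{487} + 104716 \left(- \frac{1}{418573}\right)}{-383823} = \left(30 \cdot \frac{1}{487} - \frac{104716}{418573}\right) \left(- \frac{1}{383823}\right) = \left(\frac{30}{487} - \frac{104716}{418573}\right) \left(- \frac{1}{383823}\right) = \left(- \frac{38439502}{203845051}\right) \left(- \frac{1}{383823}\right) = \frac{38439502}{78240419009973}$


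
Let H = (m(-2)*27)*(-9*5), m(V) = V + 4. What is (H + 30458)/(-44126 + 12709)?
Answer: -28028/31417 ≈ -0.89213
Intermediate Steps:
m(V) = 4 + V
H = -2430 (H = ((4 - 2)*27)*(-9*5) = (2*27)*(-45) = 54*(-45) = -2430)
(H + 30458)/(-44126 + 12709) = (-2430 + 30458)/(-44126 + 12709) = 28028/(-31417) = 28028*(-1/31417) = -28028/31417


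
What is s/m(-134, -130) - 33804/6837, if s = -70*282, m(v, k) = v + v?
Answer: 10491909/152693 ≈ 68.712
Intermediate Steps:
m(v, k) = 2*v
s = -19740
s/m(-134, -130) - 33804/6837 = -19740/(2*(-134)) - 33804/6837 = -19740/(-268) - 33804*1/6837 = -19740*(-1/268) - 11268/2279 = 4935/67 - 11268/2279 = 10491909/152693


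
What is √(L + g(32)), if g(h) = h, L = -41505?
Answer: I*√41473 ≈ 203.65*I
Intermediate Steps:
√(L + g(32)) = √(-41505 + 32) = √(-41473) = I*√41473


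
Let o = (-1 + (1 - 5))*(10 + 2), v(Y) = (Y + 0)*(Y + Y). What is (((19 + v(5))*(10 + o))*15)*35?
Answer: -1811250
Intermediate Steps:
v(Y) = 2*Y² (v(Y) = Y*(2*Y) = 2*Y²)
o = -60 (o = (-1 - 4)*12 = -5*12 = -60)
(((19 + v(5))*(10 + o))*15)*35 = (((19 + 2*5²)*(10 - 60))*15)*35 = (((19 + 2*25)*(-50))*15)*35 = (((19 + 50)*(-50))*15)*35 = ((69*(-50))*15)*35 = -3450*15*35 = -51750*35 = -1811250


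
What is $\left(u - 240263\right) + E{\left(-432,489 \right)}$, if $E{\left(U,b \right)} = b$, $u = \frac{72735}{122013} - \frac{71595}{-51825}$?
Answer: $- \frac{33692358173912}{140518305} \approx -2.3977 \cdot 10^{5}$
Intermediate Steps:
$u = \frac{277889158}{140518305}$ ($u = 72735 \cdot \frac{1}{122013} - - \frac{4773}{3455} = \frac{24245}{40671} + \frac{4773}{3455} = \frac{277889158}{140518305} \approx 1.9776$)
$\left(u - 240263\right) + E{\left(-432,489 \right)} = \left(\frac{277889158}{140518305} - 240263\right) + 489 = - \frac{33761071625057}{140518305} + 489 = - \frac{33692358173912}{140518305}$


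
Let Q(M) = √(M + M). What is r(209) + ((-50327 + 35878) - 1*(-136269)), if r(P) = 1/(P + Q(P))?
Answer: 25216741/207 - √418/43263 ≈ 1.2182e+5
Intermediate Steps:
Q(M) = √2*√M (Q(M) = √(2*M) = √2*√M)
r(P) = 1/(P + √2*√P)
r(209) + ((-50327 + 35878) - 1*(-136269)) = 1/(209 + √2*√209) + ((-50327 + 35878) - 1*(-136269)) = 1/(209 + √418) + (-14449 + 136269) = 1/(209 + √418) + 121820 = 121820 + 1/(209 + √418)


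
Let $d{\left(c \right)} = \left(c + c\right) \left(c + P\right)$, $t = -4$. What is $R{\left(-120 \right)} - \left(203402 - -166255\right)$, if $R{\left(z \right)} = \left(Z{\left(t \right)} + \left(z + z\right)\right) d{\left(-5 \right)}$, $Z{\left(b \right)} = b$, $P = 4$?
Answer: $-372097$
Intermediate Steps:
$d{\left(c \right)} = 2 c \left(4 + c\right)$ ($d{\left(c \right)} = \left(c + c\right) \left(c + 4\right) = 2 c \left(4 + c\right)$)
$R{\left(z \right)} = -40 + 20 z$ ($R{\left(z \right)} = \left(-4 + \left(z + z\right)\right) 2 \left(-5\right) \left(4 - 5\right) = \left(-4 + 2 z\right) 2 \left(-5\right) \left(-1\right) = \left(-4 + 2 z\right) 10 = -40 + 20 z$)
$R{\left(-120 \right)} - \left(203402 - -166255\right) = \left(-40 + 20 \left(-120\right)\right) - \left(203402 - -166255\right) = \left(-40 - 2400\right) - \left(203402 + 166255\right) = -2440 - 369657 = -372097$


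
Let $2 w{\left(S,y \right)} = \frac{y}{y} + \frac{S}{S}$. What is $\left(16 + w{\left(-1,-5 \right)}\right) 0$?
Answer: $0$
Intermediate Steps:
$w{\left(S,y \right)} = 1$ ($w{\left(S,y \right)} = \frac{\frac{y}{y} + \frac{S}{S}}{2} = \frac{1 + 1}{2} = \frac{1}{2} \cdot 2 = 1$)
$\left(16 + w{\left(-1,-5 \right)}\right) 0 = \left(16 + 1\right) 0 = 17 \cdot 0 = 0$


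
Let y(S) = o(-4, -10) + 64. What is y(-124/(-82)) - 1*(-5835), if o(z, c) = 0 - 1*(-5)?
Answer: 5904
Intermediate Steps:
o(z, c) = 5 (o(z, c) = 0 + 5 = 5)
y(S) = 69 (y(S) = 5 + 64 = 69)
y(-124/(-82)) - 1*(-5835) = 69 - 1*(-5835) = 69 + 5835 = 5904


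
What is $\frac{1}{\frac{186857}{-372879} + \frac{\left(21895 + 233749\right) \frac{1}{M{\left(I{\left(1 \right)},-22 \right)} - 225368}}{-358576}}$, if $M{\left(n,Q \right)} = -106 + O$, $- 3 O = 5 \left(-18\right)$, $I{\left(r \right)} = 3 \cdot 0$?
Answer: $- \frac{2511924482731248}{1258766814528461} \approx -1.9955$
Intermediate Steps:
$I{\left(r \right)} = 0$
$O = 30$ ($O = - \frac{5 \left(-18\right)}{3} = \left(- \frac{1}{3}\right) \left(-90\right) = 30$)
$M{\left(n,Q \right)} = -76$ ($M{\left(n,Q \right)} = -106 + 30 = -76$)
$\frac{1}{\frac{186857}{-372879} + \frac{\left(21895 + 233749\right) \frac{1}{M{\left(I{\left(1 \right)},-22 \right)} - 225368}}{-358576}} = \frac{1}{\frac{186857}{-372879} + \frac{\left(21895 + 233749\right) \frac{1}{-76 - 225368}}{-358576}} = \frac{1}{186857 \left(- \frac{1}{372879}\right) + \frac{255644}{-225444} \left(- \frac{1}{358576}\right)} = \frac{1}{- \frac{186857}{372879} + 255644 \left(- \frac{1}{225444}\right) \left(- \frac{1}{358576}\right)} = \frac{1}{- \frac{186857}{372879} - - \frac{63911}{20209701936}} = \frac{1}{- \frac{186857}{372879} + \frac{63911}{20209701936}} = \frac{1}{- \frac{1258766814528461}{2511924482731248}} = - \frac{2511924482731248}{1258766814528461}$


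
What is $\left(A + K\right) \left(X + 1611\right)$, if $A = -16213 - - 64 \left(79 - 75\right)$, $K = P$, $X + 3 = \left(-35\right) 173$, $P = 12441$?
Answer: $15635652$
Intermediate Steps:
$X = -6058$ ($X = -3 - 6055 = -6058$)
$K = 12441$
$A = -15957$ ($A = -16213 - \left(-64\right) 4 = -16213 - -256 = -16213 + 256 = -15957$)
$\left(A + K\right) \left(X + 1611\right) = \left(-15957 + 12441\right) \left(-6058 + 1611\right) = \left(-3516\right) \left(-4447\right) = 15635652$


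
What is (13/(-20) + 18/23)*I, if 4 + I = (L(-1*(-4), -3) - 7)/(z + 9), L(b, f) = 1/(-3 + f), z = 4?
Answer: -4331/7176 ≈ -0.60354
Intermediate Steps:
I = -355/78 (I = -4 + (1/(-3 - 3) - 7)/(4 + 9) = -4 + (1/(-6) - 7)/13 = -4 + (-⅙ - 7)*(1/13) = -4 - 43/6*1/13 = -4 - 43/78 = -355/78 ≈ -4.5513)
(13/(-20) + 18/23)*I = (13/(-20) + 18/23)*(-355/78) = (13*(-1/20) + 18*(1/23))*(-355/78) = (-13/20 + 18/23)*(-355/78) = (61/460)*(-355/78) = -4331/7176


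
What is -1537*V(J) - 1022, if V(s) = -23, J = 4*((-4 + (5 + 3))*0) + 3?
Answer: 34329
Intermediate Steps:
J = 3 (J = 4*((-4 + 8)*0) + 3 = 4*(4*0) + 3 = 4*0 + 3 = 0 + 3 = 3)
-1537*V(J) - 1022 = -1537*(-23) - 1022 = 35351 - 1022 = 34329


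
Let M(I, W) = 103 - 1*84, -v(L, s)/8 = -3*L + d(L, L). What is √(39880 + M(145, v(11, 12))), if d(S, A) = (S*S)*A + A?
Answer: √39899 ≈ 199.75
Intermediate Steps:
d(S, A) = A + A*S² (d(S, A) = S²*A + A = A*S² + A = A + A*S²)
v(L, s) = 24*L - 8*L*(1 + L²) (v(L, s) = -8*(-3*L + L*(1 + L²)) = 24*L - 8*L*(1 + L²))
M(I, W) = 19 (M(I, W) = 103 - 84 = 19)
√(39880 + M(145, v(11, 12))) = √(39880 + 19) = √39899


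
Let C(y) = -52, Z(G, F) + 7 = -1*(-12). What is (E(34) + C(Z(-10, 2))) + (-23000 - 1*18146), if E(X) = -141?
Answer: -41339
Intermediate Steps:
Z(G, F) = 5 (Z(G, F) = -7 - 1*(-12) = -7 + 12 = 5)
(E(34) + C(Z(-10, 2))) + (-23000 - 1*18146) = (-141 - 52) + (-23000 - 1*18146) = -193 + (-23000 - 18146) = -193 - 41146 = -41339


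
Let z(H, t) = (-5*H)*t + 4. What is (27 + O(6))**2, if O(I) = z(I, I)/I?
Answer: 49/9 ≈ 5.4444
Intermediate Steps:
z(H, t) = 4 - 5*H*t (z(H, t) = -5*H*t + 4 = 4 - 5*H*t)
O(I) = (4 - 5*I**2)/I (O(I) = (4 - 5*I*I)/I = (4 - 5*I**2)/I)
(27 + O(6))**2 = (27 + (-5*6 + 4/6))**2 = (27 + (-30 + 4*(1/6)))**2 = (27 + (-30 + 2/3))**2 = (27 - 88/3)**2 = (-7/3)**2 = 49/9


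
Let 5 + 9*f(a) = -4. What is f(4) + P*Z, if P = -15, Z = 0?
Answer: -1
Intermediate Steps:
f(a) = -1 (f(a) = -5/9 + (⅑)*(-4) = -5/9 - 4/9 = -1)
f(4) + P*Z = -1 - 15*0 = -1 + 0 = -1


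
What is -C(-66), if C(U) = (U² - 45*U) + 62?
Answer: -7388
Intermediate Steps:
C(U) = 62 + U² - 45*U
-C(-66) = -(62 + (-66)² - 45*(-66)) = -(62 + 4356 + 2970) = -1*7388 = -7388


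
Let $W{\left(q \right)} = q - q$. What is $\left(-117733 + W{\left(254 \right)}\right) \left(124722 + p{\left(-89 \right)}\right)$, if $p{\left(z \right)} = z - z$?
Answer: $-14683895226$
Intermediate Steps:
$W{\left(q \right)} = 0$
$p{\left(z \right)} = 0$
$\left(-117733 + W{\left(254 \right)}\right) \left(124722 + p{\left(-89 \right)}\right) = \left(-117733 + 0\right) \left(124722 + 0\right) = \left(-117733\right) 124722 = -14683895226$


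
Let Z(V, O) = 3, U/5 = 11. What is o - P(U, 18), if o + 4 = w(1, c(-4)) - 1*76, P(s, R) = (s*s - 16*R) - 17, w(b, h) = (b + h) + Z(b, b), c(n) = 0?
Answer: -2796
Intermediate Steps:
U = 55 (U = 5*11 = 55)
w(b, h) = 3 + b + h (w(b, h) = (b + h) + 3 = 3 + b + h)
P(s, R) = -17 + s² - 16*R (P(s, R) = (s² - 16*R) - 17 = -17 + s² - 16*R)
o = -76 (o = -4 + ((3 + 1 + 0) - 1*76) = -4 + (4 - 76) = -4 - 72 = -76)
o - P(U, 18) = -76 - (-17 + 55² - 16*18) = -76 - (-17 + 3025 - 288) = -76 - 1*2720 = -76 - 2720 = -2796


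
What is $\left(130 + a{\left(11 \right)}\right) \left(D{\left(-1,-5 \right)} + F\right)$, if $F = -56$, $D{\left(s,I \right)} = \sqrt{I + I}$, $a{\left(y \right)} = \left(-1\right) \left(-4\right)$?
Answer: $-7504 + 134 i \sqrt{10} \approx -7504.0 + 423.75 i$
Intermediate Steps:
$a{\left(y \right)} = 4$
$D{\left(s,I \right)} = \sqrt{2} \sqrt{I}$ ($D{\left(s,I \right)} = \sqrt{2 I} = \sqrt{2} \sqrt{I}$)
$\left(130 + a{\left(11 \right)}\right) \left(D{\left(-1,-5 \right)} + F\right) = \left(130 + 4\right) \left(\sqrt{2} \sqrt{-5} - 56\right) = 134 \left(\sqrt{2} i \sqrt{5} - 56\right) = 134 \left(i \sqrt{10} - 56\right) = 134 \left(-56 + i \sqrt{10}\right) = -7504 + 134 i \sqrt{10}$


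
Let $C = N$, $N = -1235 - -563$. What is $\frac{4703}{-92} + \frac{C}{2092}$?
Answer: $- \frac{2475125}{48116} \approx -51.441$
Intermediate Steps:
$N = -672$ ($N = -1235 + 563 = -672$)
$C = -672$
$\frac{4703}{-92} + \frac{C}{2092} = \frac{4703}{-92} - \frac{672}{2092} = 4703 \left(- \frac{1}{92}\right) - \frac{168}{523} = - \frac{4703}{92} - \frac{168}{523} = - \frac{2475125}{48116}$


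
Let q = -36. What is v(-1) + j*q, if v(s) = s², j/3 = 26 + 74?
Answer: -10799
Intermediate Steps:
j = 300 (j = 3*(26 + 74) = 3*100 = 300)
v(-1) + j*q = (-1)² + 300*(-36) = 1 - 10800 = -10799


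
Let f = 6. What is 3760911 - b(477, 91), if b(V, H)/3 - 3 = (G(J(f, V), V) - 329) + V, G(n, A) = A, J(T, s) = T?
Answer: 3759027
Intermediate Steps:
b(V, H) = -978 + 6*V (b(V, H) = 9 + 3*((V - 329) + V) = 9 + 3*((-329 + V) + V) = 9 + 3*(-329 + 2*V) = 9 + (-987 + 6*V) = -978 + 6*V)
3760911 - b(477, 91) = 3760911 - (-978 + 6*477) = 3760911 - (-978 + 2862) = 3760911 - 1*1884 = 3760911 - 1884 = 3759027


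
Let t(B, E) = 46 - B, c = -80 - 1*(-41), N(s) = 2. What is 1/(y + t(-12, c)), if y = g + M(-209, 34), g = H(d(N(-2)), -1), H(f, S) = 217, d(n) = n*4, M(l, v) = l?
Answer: 1/66 ≈ 0.015152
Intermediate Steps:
d(n) = 4*n
c = -39 (c = -80 + 41 = -39)
g = 217
y = 8 (y = 217 - 209 = 8)
1/(y + t(-12, c)) = 1/(8 + (46 - 1*(-12))) = 1/(8 + (46 + 12)) = 1/(8 + 58) = 1/66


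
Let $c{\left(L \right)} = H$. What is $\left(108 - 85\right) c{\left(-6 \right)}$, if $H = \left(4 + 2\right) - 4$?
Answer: $46$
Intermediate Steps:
$H = 2$ ($H = 6 - 4 = 2$)
$c{\left(L \right)} = 2$
$\left(108 - 85\right) c{\left(-6 \right)} = \left(108 - 85\right) 2 = 23 \cdot 2 = 46$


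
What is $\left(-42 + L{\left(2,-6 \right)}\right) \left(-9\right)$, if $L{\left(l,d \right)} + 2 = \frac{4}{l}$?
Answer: $378$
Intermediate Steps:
$L{\left(l,d \right)} = -2 + \frac{4}{l}$
$\left(-42 + L{\left(2,-6 \right)}\right) \left(-9\right) = \left(-42 - \left(2 - \frac{4}{2}\right)\right) \left(-9\right) = \left(-42 + \left(-2 + 4 \cdot \frac{1}{2}\right)\right) \left(-9\right) = \left(-42 + \left(-2 + 2\right)\right) \left(-9\right) = \left(-42 + 0\right) \left(-9\right) = \left(-42\right) \left(-9\right) = 378$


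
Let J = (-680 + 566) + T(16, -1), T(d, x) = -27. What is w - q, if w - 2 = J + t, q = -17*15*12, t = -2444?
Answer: 477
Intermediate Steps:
J = -141 (J = (-680 + 566) - 27 = -114 - 27 = -141)
q = -3060 (q = -255*12 = -3060)
w = -2583 (w = 2 + (-141 - 2444) = 2 - 2585 = -2583)
w - q = -2583 - 1*(-3060) = -2583 + 3060 = 477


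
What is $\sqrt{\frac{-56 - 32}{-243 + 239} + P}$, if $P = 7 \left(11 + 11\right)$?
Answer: $4 \sqrt{11} \approx 13.266$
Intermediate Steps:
$P = 154$ ($P = 7 \cdot 22 = 154$)
$\sqrt{\frac{-56 - 32}{-243 + 239} + P} = \sqrt{\frac{-56 - 32}{-243 + 239} + 154} = \sqrt{- \frac{88}{-4} + 154} = \sqrt{\left(-88\right) \left(- \frac{1}{4}\right) + 154} = \sqrt{22 + 154} = \sqrt{176} = 4 \sqrt{11}$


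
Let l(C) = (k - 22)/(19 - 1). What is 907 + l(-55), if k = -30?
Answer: 8137/9 ≈ 904.11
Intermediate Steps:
l(C) = -26/9 (l(C) = (-30 - 22)/(19 - 1) = -52/18 = -52*1/18 = -26/9)
907 + l(-55) = 907 - 26/9 = 8137/9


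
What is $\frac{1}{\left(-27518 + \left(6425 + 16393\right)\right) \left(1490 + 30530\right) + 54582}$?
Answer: $- \frac{1}{150439418} \approx -6.6472 \cdot 10^{-9}$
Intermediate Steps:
$\frac{1}{\left(-27518 + \left(6425 + 16393\right)\right) \left(1490 + 30530\right) + 54582} = \frac{1}{\left(-27518 + 22818\right) 32020 + 54582} = \frac{1}{\left(-4700\right) 32020 + 54582} = \frac{1}{-150494000 + 54582} = \frac{1}{-150439418} = - \frac{1}{150439418}$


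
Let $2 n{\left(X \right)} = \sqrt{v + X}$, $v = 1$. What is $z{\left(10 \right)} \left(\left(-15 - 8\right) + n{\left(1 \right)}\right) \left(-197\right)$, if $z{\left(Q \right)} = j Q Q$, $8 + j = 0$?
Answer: $-3624800 + 78800 \sqrt{2} \approx -3.5134 \cdot 10^{6}$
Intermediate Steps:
$j = -8$ ($j = -8 + 0 = -8$)
$z{\left(Q \right)} = - 8 Q^{2}$ ($z{\left(Q \right)} = - 8 Q Q = - 8 Q^{2}$)
$n{\left(X \right)} = \frac{\sqrt{1 + X}}{2}$
$z{\left(10 \right)} \left(\left(-15 - 8\right) + n{\left(1 \right)}\right) \left(-197\right) = - 8 \cdot 10^{2} \left(\left(-15 - 8\right) + \frac{\sqrt{1 + 1}}{2}\right) \left(-197\right) = \left(-8\right) 100 \left(-23 + \frac{\sqrt{2}}{2}\right) \left(-197\right) = - 800 \left(-23 + \frac{\sqrt{2}}{2}\right) \left(-197\right) = \left(18400 - 400 \sqrt{2}\right) \left(-197\right) = -3624800 + 78800 \sqrt{2}$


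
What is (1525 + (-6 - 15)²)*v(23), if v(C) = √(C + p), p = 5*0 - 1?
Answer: 1966*√22 ≈ 9221.4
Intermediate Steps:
p = -1 (p = 0 - 1 = -1)
v(C) = √(-1 + C) (v(C) = √(C - 1) = √(-1 + C))
(1525 + (-6 - 15)²)*v(23) = (1525 + (-6 - 15)²)*√(-1 + 23) = (1525 + (-21)²)*√22 = (1525 + 441)*√22 = 1966*√22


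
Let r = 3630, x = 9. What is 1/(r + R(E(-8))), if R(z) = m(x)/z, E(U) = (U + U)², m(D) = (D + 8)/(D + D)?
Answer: 4608/16727057 ≈ 0.00027548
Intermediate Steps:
m(D) = (8 + D)/(2*D) (m(D) = (8 + D)/((2*D)) = (8 + D)*(1/(2*D)) = (8 + D)/(2*D))
E(U) = 4*U² (E(U) = (2*U)² = 4*U²)
R(z) = 17/(18*z) (R(z) = ((½)*(8 + 9)/9)/z = ((½)*(⅑)*17)/z = 17/(18*z))
1/(r + R(E(-8))) = 1/(3630 + 17/(18*((4*(-8)²)))) = 1/(3630 + 17/(18*((4*64)))) = 1/(3630 + (17/18)/256) = 1/(3630 + (17/18)*(1/256)) = 1/(3630 + 17/4608) = 1/(16727057/4608) = 4608/16727057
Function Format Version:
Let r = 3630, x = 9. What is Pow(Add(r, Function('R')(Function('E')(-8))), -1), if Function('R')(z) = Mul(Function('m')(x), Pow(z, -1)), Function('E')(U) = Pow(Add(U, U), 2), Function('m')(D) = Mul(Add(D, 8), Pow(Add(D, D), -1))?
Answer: Rational(4608, 16727057) ≈ 0.00027548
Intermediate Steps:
Function('m')(D) = Mul(Rational(1, 2), Pow(D, -1), Add(8, D)) (Function('m')(D) = Mul(Add(8, D), Pow(Mul(2, D), -1)) = Mul(Add(8, D), Mul(Rational(1, 2), Pow(D, -1))) = Mul(Rational(1, 2), Pow(D, -1), Add(8, D)))
Function('E')(U) = Mul(4, Pow(U, 2)) (Function('E')(U) = Pow(Mul(2, U), 2) = Mul(4, Pow(U, 2)))
Function('R')(z) = Mul(Rational(17, 18), Pow(z, -1)) (Function('R')(z) = Mul(Mul(Rational(1, 2), Pow(9, -1), Add(8, 9)), Pow(z, -1)) = Mul(Mul(Rational(1, 2), Rational(1, 9), 17), Pow(z, -1)) = Mul(Rational(17, 18), Pow(z, -1)))
Pow(Add(r, Function('R')(Function('E')(-8))), -1) = Pow(Add(3630, Mul(Rational(17, 18), Pow(Mul(4, Pow(-8, 2)), -1))), -1) = Pow(Add(3630, Mul(Rational(17, 18), Pow(Mul(4, 64), -1))), -1) = Pow(Add(3630, Mul(Rational(17, 18), Pow(256, -1))), -1) = Pow(Add(3630, Mul(Rational(17, 18), Rational(1, 256))), -1) = Pow(Add(3630, Rational(17, 4608)), -1) = Pow(Rational(16727057, 4608), -1) = Rational(4608, 16727057)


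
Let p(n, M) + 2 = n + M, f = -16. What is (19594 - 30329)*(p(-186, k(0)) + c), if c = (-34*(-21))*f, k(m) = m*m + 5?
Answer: 124601145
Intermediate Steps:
k(m) = 5 + m**2 (k(m) = m**2 + 5 = 5 + m**2)
c = -11424 (c = -34*(-21)*(-16) = 714*(-16) = -11424)
p(n, M) = -2 + M + n (p(n, M) = -2 + (n + M) = -2 + (M + n) = -2 + M + n)
(19594 - 30329)*(p(-186, k(0)) + c) = (19594 - 30329)*((-2 + (5 + 0**2) - 186) - 11424) = -10735*((-2 + (5 + 0) - 186) - 11424) = -10735*((-2 + 5 - 186) - 11424) = -10735*(-183 - 11424) = -10735*(-11607) = 124601145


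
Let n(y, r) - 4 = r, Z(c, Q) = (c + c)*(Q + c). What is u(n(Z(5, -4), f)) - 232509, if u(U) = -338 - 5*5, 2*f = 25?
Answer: -232872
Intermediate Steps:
f = 25/2 (f = (½)*25 = 25/2 ≈ 12.500)
Z(c, Q) = 2*c*(Q + c) (Z(c, Q) = (2*c)*(Q + c) = 2*c*(Q + c))
n(y, r) = 4 + r
u(U) = -363 (u(U) = -338 - 25 = -363)
u(n(Z(5, -4), f)) - 232509 = -363 - 232509 = -232872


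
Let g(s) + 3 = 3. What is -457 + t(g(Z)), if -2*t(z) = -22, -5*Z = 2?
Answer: -446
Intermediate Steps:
Z = -⅖ (Z = -⅕*2 = -⅖ ≈ -0.40000)
g(s) = 0 (g(s) = -3 + 3 = 0)
t(z) = 11 (t(z) = -½*(-22) = 11)
-457 + t(g(Z)) = -457 + 11 = -446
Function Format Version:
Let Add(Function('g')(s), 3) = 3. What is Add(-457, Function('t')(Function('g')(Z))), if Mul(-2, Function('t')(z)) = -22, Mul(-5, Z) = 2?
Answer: -446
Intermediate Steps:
Z = Rational(-2, 5) (Z = Mul(Rational(-1, 5), 2) = Rational(-2, 5) ≈ -0.40000)
Function('g')(s) = 0 (Function('g')(s) = Add(-3, 3) = 0)
Function('t')(z) = 11 (Function('t')(z) = Mul(Rational(-1, 2), -22) = 11)
Add(-457, Function('t')(Function('g')(Z))) = Add(-457, 11) = -446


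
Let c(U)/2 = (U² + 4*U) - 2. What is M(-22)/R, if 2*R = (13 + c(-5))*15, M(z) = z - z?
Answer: 0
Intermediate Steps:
c(U) = -4 + 2*U² + 8*U (c(U) = 2*((U² + 4*U) - 2) = 2*(-2 + U² + 4*U) = -4 + 2*U² + 8*U)
M(z) = 0
R = 285/2 (R = ((13 + (-4 + 2*(-5)² + 8*(-5)))*15)/2 = ((13 + (-4 + 2*25 - 40))*15)/2 = ((13 + (-4 + 50 - 40))*15)/2 = ((13 + 6)*15)/2 = (19*15)/2 = (½)*285 = 285/2 ≈ 142.50)
M(-22)/R = 0/(285/2) = 0*(2/285) = 0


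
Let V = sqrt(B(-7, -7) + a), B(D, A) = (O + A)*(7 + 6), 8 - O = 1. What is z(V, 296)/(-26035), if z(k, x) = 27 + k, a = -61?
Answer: -27/26035 - I*sqrt(61)/26035 ≈ -0.0010371 - 0.00029999*I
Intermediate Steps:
O = 7 (O = 8 - 1*1 = 8 - 1 = 7)
B(D, A) = 91 + 13*A (B(D, A) = (7 + A)*(7 + 6) = (7 + A)*13 = 91 + 13*A)
V = I*sqrt(61) (V = sqrt((91 + 13*(-7)) - 61) = sqrt((91 - 91) - 61) = sqrt(0 - 61) = sqrt(-61) = I*sqrt(61) ≈ 7.8102*I)
z(V, 296)/(-26035) = (27 + I*sqrt(61))/(-26035) = (27 + I*sqrt(61))*(-1/26035) = -27/26035 - I*sqrt(61)/26035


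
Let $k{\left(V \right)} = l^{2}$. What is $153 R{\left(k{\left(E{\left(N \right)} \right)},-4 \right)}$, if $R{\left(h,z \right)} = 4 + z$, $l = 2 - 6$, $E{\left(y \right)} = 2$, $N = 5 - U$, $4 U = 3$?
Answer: $0$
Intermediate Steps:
$U = \frac{3}{4}$ ($U = \frac{1}{4} \cdot 3 = \frac{3}{4} \approx 0.75$)
$N = \frac{17}{4}$ ($N = 5 - \frac{3}{4} = \frac{17}{4} \approx 4.25$)
$l = -4$ ($l = 2 - 6 = -4$)
$k{\left(V \right)} = 16$ ($k{\left(V \right)} = \left(-4\right)^{2} = 16$)
$153 R{\left(k{\left(E{\left(N \right)} \right)},-4 \right)} = 153 \left(4 - 4\right) = 153 \cdot 0 = 0$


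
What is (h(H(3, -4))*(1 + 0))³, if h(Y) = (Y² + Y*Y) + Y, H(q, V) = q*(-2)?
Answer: 287496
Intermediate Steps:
H(q, V) = -2*q
h(Y) = Y + 2*Y² (h(Y) = (Y² + Y²) + Y = 2*Y² + Y = Y + 2*Y²)
(h(H(3, -4))*(1 + 0))³ = (((-2*3)*(1 + 2*(-2*3)))*(1 + 0))³ = (-6*(1 + 2*(-6))*1)³ = (-6*(1 - 12)*1)³ = (-6*(-11)*1)³ = (66*1)³ = 66³ = 287496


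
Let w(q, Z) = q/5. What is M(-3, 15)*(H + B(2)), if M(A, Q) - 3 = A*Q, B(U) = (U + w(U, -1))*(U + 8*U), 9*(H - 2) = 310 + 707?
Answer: -33222/5 ≈ -6644.4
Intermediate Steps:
w(q, Z) = q/5 (w(q, Z) = q*(⅕) = q/5)
H = 115 (H = 2 + (310 + 707)/9 = 2 + (⅑)*1017 = 2 + 113 = 115)
B(U) = 54*U²/5 (B(U) = (U + U/5)*(U + 8*U) = (6*U/5)*(9*U) = 54*U²/5)
M(A, Q) = 3 + A*Q
M(-3, 15)*(H + B(2)) = (3 - 3*15)*(115 + (54/5)*2²) = (3 - 45)*(115 + (54/5)*4) = -42*(115 + 216/5) = -42*791/5 = -33222/5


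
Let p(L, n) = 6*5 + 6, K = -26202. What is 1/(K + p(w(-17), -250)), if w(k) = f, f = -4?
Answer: -1/26166 ≈ -3.8218e-5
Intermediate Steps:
w(k) = -4
p(L, n) = 36 (p(L, n) = 30 + 6 = 36)
1/(K + p(w(-17), -250)) = 1/(-26202 + 36) = 1/(-26166) = -1/26166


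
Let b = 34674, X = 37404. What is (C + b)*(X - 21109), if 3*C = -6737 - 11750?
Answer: 1393792825/3 ≈ 4.6460e+8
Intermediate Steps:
C = -18487/3 (C = (-6737 - 11750)/3 = (⅓)*(-18487) = -18487/3 ≈ -6162.3)
(C + b)*(X - 21109) = (-18487/3 + 34674)*(37404 - 21109) = (85535/3)*16295 = 1393792825/3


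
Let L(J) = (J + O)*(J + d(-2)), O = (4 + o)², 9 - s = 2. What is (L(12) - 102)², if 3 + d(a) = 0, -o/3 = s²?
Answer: 33873298209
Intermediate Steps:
s = 7 (s = 9 - 1*2 = 9 - 2 = 7)
o = -147 (o = -3*7² = -3*49 = -147)
d(a) = -3 (d(a) = -3 + 0 = -3)
O = 20449 (O = (4 - 147)² = (-143)² = 20449)
L(J) = (-3 + J)*(20449 + J) (L(J) = (J + 20449)*(J - 3) = (20449 + J)*(-3 + J) = (-3 + J)*(20449 + J))
(L(12) - 102)² = ((-61347 + 12² + 20446*12) - 102)² = ((-61347 + 144 + 245352) - 102)² = (184149 - 102)² = 184047² = 33873298209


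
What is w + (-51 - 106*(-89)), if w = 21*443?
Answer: 18686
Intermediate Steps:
w = 9303
w + (-51 - 106*(-89)) = 9303 + (-51 - 106*(-89)) = 9303 + (-51 + 9434) = 9303 + 9383 = 18686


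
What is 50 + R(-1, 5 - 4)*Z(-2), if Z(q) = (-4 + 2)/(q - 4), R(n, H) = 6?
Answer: 52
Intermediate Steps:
Z(q) = -2/(-4 + q)
50 + R(-1, 5 - 4)*Z(-2) = 50 + 6*(-2/(-4 - 2)) = 50 + 6*(-2/(-6)) = 50 + 6*(-2*(-1/6)) = 50 + 6*(1/3) = 50 + 2 = 52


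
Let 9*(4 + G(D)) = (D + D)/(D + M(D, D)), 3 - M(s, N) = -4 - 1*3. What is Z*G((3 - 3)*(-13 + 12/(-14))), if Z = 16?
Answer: -64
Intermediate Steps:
M(s, N) = 10 (M(s, N) = 3 - (-4 - 1*3) = 3 - (-4 - 3) = 3 - 1*(-7) = 3 + 7 = 10)
G(D) = -4 + 2*D/(9*(10 + D)) (G(D) = -4 + ((D + D)/(D + 10))/9 = -4 + ((2*D)/(10 + D))/9 = -4 + (2*D/(10 + D))/9 = -4 + 2*D/(9*(10 + D)))
Z*G((3 - 3)*(-13 + 12/(-14))) = 16*(2*(-180 - 17*(3 - 3)*(-13 + 12/(-14)))/(9*(10 + (3 - 3)*(-13 + 12/(-14))))) = 16*(2*(-180 - 0*(-13 + 12*(-1/14)))/(9*(10 + 0*(-13 + 12*(-1/14))))) = 16*(2*(-180 - 0*(-13 - 6/7))/(9*(10 + 0*(-13 - 6/7)))) = 16*(2*(-180 - 0*(-97)/7)/(9*(10 + 0*(-97/7)))) = 16*(2*(-180 - 17*0)/(9*(10 + 0))) = 16*((2/9)*(-180 + 0)/10) = 16*((2/9)*(⅒)*(-180)) = 16*(-4) = -64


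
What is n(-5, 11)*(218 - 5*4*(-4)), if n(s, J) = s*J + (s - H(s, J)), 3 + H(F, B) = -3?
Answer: -16092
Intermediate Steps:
H(F, B) = -6 (H(F, B) = -3 - 3 = -6)
n(s, J) = 6 + s + J*s (n(s, J) = s*J + (s - 1*(-6)) = J*s + (s + 6) = J*s + (6 + s) = 6 + s + J*s)
n(-5, 11)*(218 - 5*4*(-4)) = (6 - 5 + 11*(-5))*(218 - 5*4*(-4)) = (6 - 5 - 55)*(218 - 20*(-4)) = -54*(218 + 80) = -54*298 = -16092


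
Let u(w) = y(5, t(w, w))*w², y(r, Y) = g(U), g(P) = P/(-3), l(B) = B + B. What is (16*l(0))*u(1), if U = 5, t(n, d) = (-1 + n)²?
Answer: 0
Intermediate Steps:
l(B) = 2*B
g(P) = -P/3 (g(P) = P*(-⅓) = -P/3)
y(r, Y) = -5/3 (y(r, Y) = -⅓*5 = -5/3)
u(w) = -5*w²/3
(16*l(0))*u(1) = (16*(2*0))*(-5/3*1²) = (16*0)*(-5/3*1) = 0*(-5/3) = 0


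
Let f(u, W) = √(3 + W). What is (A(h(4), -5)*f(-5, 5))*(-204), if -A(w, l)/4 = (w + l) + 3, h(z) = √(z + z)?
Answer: 6528 - 3264*√2 ≈ 1912.0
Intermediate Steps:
h(z) = √2*√z (h(z) = √(2*z) = √2*√z)
A(w, l) = -12 - 4*l - 4*w (A(w, l) = -4*((w + l) + 3) = -4*((l + w) + 3) = -4*(3 + l + w) = -12 - 4*l - 4*w)
(A(h(4), -5)*f(-5, 5))*(-204) = ((-12 - 4*(-5) - 4*√2*√4)*√(3 + 5))*(-204) = ((-12 + 20 - 4*√2*2)*√8)*(-204) = ((-12 + 20 - 8*√2)*(2*√2))*(-204) = ((8 - 8*√2)*(2*√2))*(-204) = (2*√2*(8 - 8*√2))*(-204) = -408*√2*(8 - 8*√2)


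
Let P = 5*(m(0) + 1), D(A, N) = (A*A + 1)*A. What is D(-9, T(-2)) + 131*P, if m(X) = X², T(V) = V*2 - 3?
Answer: -83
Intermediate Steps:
T(V) = -3 + 2*V (T(V) = 2*V - 3 = -3 + 2*V)
D(A, N) = A*(1 + A²) (D(A, N) = (A² + 1)*A = (1 + A²)*A = A*(1 + A²))
P = 5 (P = 5*(0² + 1) = 5*(0 + 1) = 5*1 = 5)
D(-9, T(-2)) + 131*P = (-9 + (-9)³) + 131*5 = (-9 - 729) + 655 = -738 + 655 = -83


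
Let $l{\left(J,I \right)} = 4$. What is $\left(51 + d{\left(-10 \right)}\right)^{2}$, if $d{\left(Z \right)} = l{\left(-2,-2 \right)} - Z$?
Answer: $4225$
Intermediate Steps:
$d{\left(Z \right)} = 4 - Z$
$\left(51 + d{\left(-10 \right)}\right)^{2} = \left(51 + \left(4 - -10\right)\right)^{2} = \left(51 + \left(4 + 10\right)\right)^{2} = \left(51 + 14\right)^{2} = 65^{2} = 4225$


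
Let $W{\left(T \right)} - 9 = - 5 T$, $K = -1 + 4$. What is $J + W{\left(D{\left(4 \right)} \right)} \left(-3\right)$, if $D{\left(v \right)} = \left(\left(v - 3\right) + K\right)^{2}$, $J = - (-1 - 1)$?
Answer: $215$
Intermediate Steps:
$K = 3$
$J = 2$ ($J = \left(-1\right) \left(-2\right) = 2$)
$D{\left(v \right)} = v^{2}$ ($D{\left(v \right)} = \left(\left(v - 3\right) + 3\right)^{2} = \left(\left(-3 + v\right) + 3\right)^{2} = v^{2}$)
$W{\left(T \right)} = 9 - 5 T$
$J + W{\left(D{\left(4 \right)} \right)} \left(-3\right) = 2 + \left(9 - 5 \cdot 4^{2}\right) \left(-3\right) = 2 + \left(9 - 80\right) \left(-3\right) = 2 - -213 = 2 + 213 = 215$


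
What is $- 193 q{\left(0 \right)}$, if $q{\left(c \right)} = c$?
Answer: $0$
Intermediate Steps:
$- 193 q{\left(0 \right)} = \left(-193\right) 0 = 0$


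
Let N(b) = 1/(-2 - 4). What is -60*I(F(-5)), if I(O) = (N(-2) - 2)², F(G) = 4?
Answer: -845/3 ≈ -281.67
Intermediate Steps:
N(b) = -⅙ (N(b) = 1/(-6) = -⅙)
I(O) = 169/36 (I(O) = (-⅙ - 2)² = (-13/6)² = 169/36)
-60*I(F(-5)) = -60*169/36 = -845/3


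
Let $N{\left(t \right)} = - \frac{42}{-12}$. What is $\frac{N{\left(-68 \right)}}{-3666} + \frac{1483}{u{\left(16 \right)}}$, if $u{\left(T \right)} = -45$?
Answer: $- \frac{3624557}{109980} \approx -32.956$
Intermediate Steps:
$N{\left(t \right)} = \frac{7}{2}$ ($N{\left(t \right)} = \left(-42\right) \left(- \frac{1}{12}\right) = \frac{7}{2}$)
$\frac{N{\left(-68 \right)}}{-3666} + \frac{1483}{u{\left(16 \right)}} = \frac{7}{2 \left(-3666\right)} + \frac{1483}{-45} = \frac{7}{2} \left(- \frac{1}{3666}\right) + 1483 \left(- \frac{1}{45}\right) = - \frac{7}{7332} - \frac{1483}{45} = - \frac{3624557}{109980}$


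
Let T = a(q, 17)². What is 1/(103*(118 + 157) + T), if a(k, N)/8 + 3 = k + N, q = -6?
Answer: 1/32421 ≈ 3.0844e-5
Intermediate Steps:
a(k, N) = -24 + 8*N + 8*k (a(k, N) = -24 + 8*(k + N) = -24 + 8*(N + k) = -24 + (8*N + 8*k) = -24 + 8*N + 8*k)
T = 4096 (T = (-24 + 8*17 + 8*(-6))² = (-24 + 136 - 48)² = 64² = 4096)
1/(103*(118 + 157) + T) = 1/(103*(118 + 157) + 4096) = 1/(103*275 + 4096) = 1/(28325 + 4096) = 1/32421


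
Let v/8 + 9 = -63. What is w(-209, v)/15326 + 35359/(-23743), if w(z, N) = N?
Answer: -277794001/181942609 ≈ -1.5268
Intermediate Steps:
v = -576 (v = -72 + 8*(-63) = -72 - 504 = -576)
w(-209, v)/15326 + 35359/(-23743) = -576/15326 + 35359/(-23743) = -576*1/15326 + 35359*(-1/23743) = -288/7663 - 35359/23743 = -277794001/181942609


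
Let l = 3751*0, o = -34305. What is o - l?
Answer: -34305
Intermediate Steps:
l = 0
o - l = -34305 - 1*0 = -34305 + 0 = -34305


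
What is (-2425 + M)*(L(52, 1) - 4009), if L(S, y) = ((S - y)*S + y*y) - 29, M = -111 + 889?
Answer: 2281095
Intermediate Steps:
M = 778
L(S, y) = -29 + y**2 + S*(S - y) (L(S, y) = (S*(S - y) + y**2) - 29 = (y**2 + S*(S - y)) - 29 = -29 + y**2 + S*(S - y))
(-2425 + M)*(L(52, 1) - 4009) = (-2425 + 778)*((-29 + 52**2 + 1**2 - 1*52*1) - 4009) = -1647*((-29 + 2704 + 1 - 52) - 4009) = -1647*(2624 - 4009) = -1647*(-1385) = 2281095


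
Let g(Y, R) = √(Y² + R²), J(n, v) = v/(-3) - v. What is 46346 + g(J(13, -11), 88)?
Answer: 46346 + 44*√37/3 ≈ 46435.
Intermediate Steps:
J(n, v) = -4*v/3 (J(n, v) = v*(-⅓) - v = -v/3 - v = -4*v/3)
g(Y, R) = √(R² + Y²)
46346 + g(J(13, -11), 88) = 46346 + √(88² + (-4/3*(-11))²) = 46346 + √(7744 + (44/3)²) = 46346 + √(7744 + 1936/9) = 46346 + √(71632/9) = 46346 + 44*√37/3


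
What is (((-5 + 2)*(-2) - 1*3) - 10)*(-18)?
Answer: 126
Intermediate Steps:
(((-5 + 2)*(-2) - 1*3) - 10)*(-18) = ((-3*(-2) - 3) - 10)*(-18) = ((6 - 3) - 10)*(-18) = (3 - 10)*(-18) = -7*(-18) = 126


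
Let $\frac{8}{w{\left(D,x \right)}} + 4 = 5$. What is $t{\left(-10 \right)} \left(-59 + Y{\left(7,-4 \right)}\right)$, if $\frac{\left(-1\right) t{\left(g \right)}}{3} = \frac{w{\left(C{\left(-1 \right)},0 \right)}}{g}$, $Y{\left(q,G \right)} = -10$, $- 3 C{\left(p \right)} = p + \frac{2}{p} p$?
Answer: $- \frac{828}{5} \approx -165.6$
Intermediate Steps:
$C{\left(p \right)} = - \frac{2}{3} - \frac{p}{3}$ ($C{\left(p \right)} = - \frac{p + \frac{2}{p} p}{3} = - \frac{p + 2}{3} = - \frac{2 + p}{3} = - \frac{2}{3} - \frac{p}{3}$)
$w{\left(D,x \right)} = 8$ ($w{\left(D,x \right)} = \frac{8}{-4 + 5} = \frac{8}{1} = 8 \cdot 1 = 8$)
$t{\left(g \right)} = - \frac{24}{g}$ ($t{\left(g \right)} = - 3 \frac{8}{g} = - \frac{24}{g}$)
$t{\left(-10 \right)} \left(-59 + Y{\left(7,-4 \right)}\right) = - \frac{24}{-10} \left(-59 - 10\right) = \left(-24\right) \left(- \frac{1}{10}\right) \left(-69\right) = \frac{12}{5} \left(-69\right) = - \frac{828}{5}$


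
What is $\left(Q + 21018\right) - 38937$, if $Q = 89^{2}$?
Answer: $-9998$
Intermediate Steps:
$Q = 7921$
$\left(Q + 21018\right) - 38937 = \left(7921 + 21018\right) - 38937 = 28939 - 38937 = -9998$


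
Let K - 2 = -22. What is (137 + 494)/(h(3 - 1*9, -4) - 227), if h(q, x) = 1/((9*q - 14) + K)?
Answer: -55528/19977 ≈ -2.7796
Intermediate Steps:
K = -20 (K = 2 - 22 = -20)
h(q, x) = 1/(-34 + 9*q) (h(q, x) = 1/((9*q - 14) - 20) = 1/((-14 + 9*q) - 20) = 1/(-34 + 9*q))
(137 + 494)/(h(3 - 1*9, -4) - 227) = (137 + 494)/(1/(-34 + 9*(3 - 1*9)) - 227) = 631/(1/(-34 + 9*(3 - 9)) - 227) = 631/(1/(-34 + 9*(-6)) - 227) = 631/(1/(-34 - 54) - 227) = 631/(1/(-88) - 227) = 631/(-1/88 - 227) = 631/(-19977/88) = 631*(-88/19977) = -55528/19977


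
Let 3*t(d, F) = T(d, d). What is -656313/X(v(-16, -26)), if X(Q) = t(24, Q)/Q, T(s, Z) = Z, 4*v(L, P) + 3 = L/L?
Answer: 656313/16 ≈ 41020.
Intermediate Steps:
v(L, P) = -1/2 (v(L, P) = -3/4 + (L/L)/4 = -3/4 + (1/4)*1 = -3/4 + 1/4 = -1/2)
t(d, F) = d/3
X(Q) = 8/Q (X(Q) = ((1/3)*24)/Q = 8/Q)
-656313/X(v(-16, -26)) = -656313/(8/(-1/2)) = -656313/(8*(-2)) = -656313/(-16) = -656313*(-1/16) = 656313/16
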